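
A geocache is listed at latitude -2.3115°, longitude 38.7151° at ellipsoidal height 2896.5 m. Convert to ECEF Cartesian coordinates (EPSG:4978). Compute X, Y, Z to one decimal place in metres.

X 4974876.8 m, Y 3987780.9 m, Z -255641.3 m

WGS84: a = 6378137 m, e² = 0.006694380; N(φ) = a/√(1−e²sin²φ) = 6378171.728 m.
X = (N+h)·cosφ·cosλ = 4974876.781 m; Y = (N+h)·cosφ·sinλ = 3987780.938 m; Z = (N(1−e²)+h)·sinφ = -255641.325 m.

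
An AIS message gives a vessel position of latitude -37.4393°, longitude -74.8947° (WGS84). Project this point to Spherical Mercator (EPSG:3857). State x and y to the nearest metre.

x -8337240 m, y -4500518 m

Web Mercator is spherical with R = a = 6378137 m.
x = R·λ = 6378137 × -1.307159107 = -8337239.867 m.
y = R·ln tan(π/4 + φ/2) = 6378137 × -0.705616346 = -4500517.722 m.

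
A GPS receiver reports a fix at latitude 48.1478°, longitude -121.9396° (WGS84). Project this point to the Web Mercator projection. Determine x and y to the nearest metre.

x -13574254 m, y 6131479 m

Web Mercator is spherical with R = a = 6378137 m.
x = R·λ = 6378137 × -2.128247509 = -13574254.180 m.
y = R·ln tan(π/4 + φ/2) = 6378137 × 0.961327548 = 6131478.806 m.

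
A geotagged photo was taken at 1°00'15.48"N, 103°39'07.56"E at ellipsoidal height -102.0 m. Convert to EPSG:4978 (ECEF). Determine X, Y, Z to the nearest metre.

WGS84: a = 6378137 m, e² = 0.006694380; N(φ) = a/√(1−e²sin²φ) = 6378143.559 m.
X = (N+h)·cosφ·cosλ = -1505151.338 m; Y = (N+h)·cosφ·sinλ = 6196889.252 m; Z = (N(1−e²)+h)·sinφ = 111042.385 m.

X -1505151 m, Y 6196889 m, Z 111042 m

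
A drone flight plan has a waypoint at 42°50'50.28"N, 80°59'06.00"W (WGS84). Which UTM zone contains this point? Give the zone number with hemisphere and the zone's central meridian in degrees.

Zone 17N, central meridian -81°

UTM zone = ⌊(λ + 180)/6⌋ + 1; -80.9850° ∈ [-84°, -78°) → zone 17.
Hemisphere: N (φ ≥ 0).
Central meridian λ₀ = 6×17 − 183 = -81°.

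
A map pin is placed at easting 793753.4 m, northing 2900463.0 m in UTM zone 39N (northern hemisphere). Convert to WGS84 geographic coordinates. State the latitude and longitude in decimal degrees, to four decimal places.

Zone 39N: λ₀ = 51°, k₀ = 0.9996, false easting 500000 m.
Meridian distance M = (N − FN)/k₀ = 2901623.6 m.
Inverse transverse Mercator on WGS84 gives φ = 26.19369965°, λ = 53.93930006°.

lat 26.1937°, lon 53.9393°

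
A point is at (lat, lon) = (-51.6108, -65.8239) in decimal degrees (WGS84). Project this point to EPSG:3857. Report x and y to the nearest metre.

Web Mercator is spherical with R = a = 6378137 m.
x = R·λ = 6378137 × -1.148843782 = -7327483.030 m.
y = R·ln tan(π/4 + φ/2) = 6378137 × -1.055175944 = -6730056.729 m.

x -7327483 m, y -6730057 m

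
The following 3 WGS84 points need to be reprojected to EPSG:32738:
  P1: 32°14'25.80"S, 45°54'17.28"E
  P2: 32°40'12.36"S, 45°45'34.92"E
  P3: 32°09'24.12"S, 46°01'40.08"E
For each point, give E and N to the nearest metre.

UTM zone 38S: λ₀ = 45°, k₀ = 0.9996.
P1 (-32.2405°, 45.9048°) → (585240.901, 6432547.116) m.
P2 (-32.6701°, 45.7597°) → (571231.818, 6385029.910) m.
P3 (-32.1567°, 46.0278°) → (596918.002, 6441732.385) m.

P1: E 585241 m, N 6432547 m; P2: E 571232 m, N 6385030 m; P3: E 596918 m, N 6441732 m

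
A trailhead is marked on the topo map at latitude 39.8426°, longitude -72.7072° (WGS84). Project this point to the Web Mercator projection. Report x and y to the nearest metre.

Web Mercator is spherical with R = a = 6378137 m.
x = R·λ = 6378137 × -1.268980030 = -8093728.481 m.
y = R·ln tan(π/4 + φ/2) = 6378137 × 0.759327627 = 4843095.634 m.

x -8093728 m, y 4843096 m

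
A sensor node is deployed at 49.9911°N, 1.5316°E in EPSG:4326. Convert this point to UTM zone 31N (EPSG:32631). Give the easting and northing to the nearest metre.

Zone 31 central meridian λ₀ = 6×31 − 183 = 3°; Δλ = -1.4684°.
Transverse Mercator on WGS84 with k₀ = 0.9996 gives E = 394746.626 m, N = 5538674.324 m.

E 394747 m, N 5538674 m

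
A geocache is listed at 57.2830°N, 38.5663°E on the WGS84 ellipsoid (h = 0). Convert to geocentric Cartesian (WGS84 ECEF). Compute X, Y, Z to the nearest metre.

WGS84: a = 6378137 m, e² = 0.006694380; N(φ) = a/√(1−e²sin²φ) = 6393303.136 m.
X = (N+h)·cosφ·cosλ = 2701824.247 m; Y = (N+h)·cosφ·sinλ = 2154237.322 m; Z = (N(1−e²)+h)·sinφ = 5342999.359 m.

X 2701824 m, Y 2154237 m, Z 5342999 m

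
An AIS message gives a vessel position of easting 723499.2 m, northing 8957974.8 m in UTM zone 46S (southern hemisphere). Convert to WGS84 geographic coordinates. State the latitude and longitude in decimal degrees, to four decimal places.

Zone 46S: λ₀ = 93°, k₀ = 0.9996, false easting 500000 m, false northing 10000000 m.
Meridian distance M = (N − FN)/k₀ = -1042442.2 m.
Inverse transverse Mercator on WGS84 gives φ = -9.42080005°, λ = 95.03540008°.

lat -9.4208°, lon 95.0354°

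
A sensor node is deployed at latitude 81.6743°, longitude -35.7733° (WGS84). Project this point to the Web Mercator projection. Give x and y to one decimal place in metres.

x -3982265.5 m, y 16712410.8 m

Web Mercator is spherical with R = a = 6378137 m.
x = R·λ = 6378137 × -0.624361869 = -3982265.540 m.
y = R·ln tan(π/4 + φ/2) = 6378137 × 2.620265254 = 16712410.769 m.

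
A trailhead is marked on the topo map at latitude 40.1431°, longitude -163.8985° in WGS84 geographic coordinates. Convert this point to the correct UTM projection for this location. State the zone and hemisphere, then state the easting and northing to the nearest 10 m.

Longitude -163.8985° lies in the 6° band [-168°, -162°), giving zone 3; latitude is north of the equator, so 3N.
Zone 3 central meridian λ₀ = 6×3 − 183 = -165°; Δλ = +1.1015°.
Transverse Mercator on WGS84 with k₀ = 0.9996 gives E = 593828.133 m, N = 4444221.618 m.

Zone 3N: E 593830 m, N 4444220 m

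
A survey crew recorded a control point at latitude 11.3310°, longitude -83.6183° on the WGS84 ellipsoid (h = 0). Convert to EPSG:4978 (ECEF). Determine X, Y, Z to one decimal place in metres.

WGS84: a = 6378137 m, e² = 0.006694380; N(φ) = a/√(1−e²sin²φ) = 6378961.291 m.
X = (N+h)·cosφ·cosλ = 695211.171 m; Y = (N+h)·cosφ·sinλ = -6215868.785 m; Z = (N(1−e²)+h)·sinφ = 1244926.9495 m.

X 695211.2 m, Y -6215868.8 m, Z 1244926.9 m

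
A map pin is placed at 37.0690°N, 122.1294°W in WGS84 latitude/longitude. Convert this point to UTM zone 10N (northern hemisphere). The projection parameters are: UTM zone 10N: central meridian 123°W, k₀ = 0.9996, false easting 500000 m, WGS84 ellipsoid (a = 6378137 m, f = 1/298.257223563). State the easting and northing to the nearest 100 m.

Zone 10 central meridian λ₀ = 6×10 − 183 = -123°; Δλ = +0.8706°.
Transverse Mercator on WGS84 with k₀ = 0.9996 gives E = 577393.334 m, N = 4102881.251 m.

E 577400 m, N 4102900 m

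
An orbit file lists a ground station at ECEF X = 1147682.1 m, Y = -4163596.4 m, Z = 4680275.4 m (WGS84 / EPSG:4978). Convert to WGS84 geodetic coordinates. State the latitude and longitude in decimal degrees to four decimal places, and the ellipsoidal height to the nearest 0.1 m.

λ = atan2(Y, X) = -74.58930011°; p = √(X²+Y²) = 4318878.2 m.
Bowring's method on WGS84 (a = 6378137 m, b = 6356752.314 m) gives φ = 47.49140026°, h = 1931.227 m.

lat 47.4914°, lon -74.5893°, h 1931.2 m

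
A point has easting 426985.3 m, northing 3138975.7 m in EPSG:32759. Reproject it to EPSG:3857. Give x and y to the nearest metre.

Unproject from UTM 59S (λ₀ = 171°) → φ = -61.87490037°, λ = 169.61159914°.
Web Mercator (R = 6378137 m): x = 18881076.849 m, y = -8829540.319 m.

x 18881077 m, y -8829540 m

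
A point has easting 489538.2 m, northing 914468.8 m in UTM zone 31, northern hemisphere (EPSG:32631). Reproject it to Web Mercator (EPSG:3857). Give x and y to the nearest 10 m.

Unproject from UTM 31N (λ₀ = 3°) → φ = 8.27289984°, λ = 2.90500043°.
Web Mercator (R = 6378137 m): x = 323383.169 m, y = 924151.763 m.

x 323380 m, y 924150 m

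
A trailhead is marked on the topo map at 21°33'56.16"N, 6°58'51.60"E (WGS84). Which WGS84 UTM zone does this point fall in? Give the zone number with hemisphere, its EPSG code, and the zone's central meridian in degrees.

UTM zone = ⌊(λ + 180)/6⌋ + 1; 6.9810° ∈ [6°, 12°) → zone 32.
Hemisphere: N (φ ≥ 0).
Central meridian λ₀ = 6×32 − 183 = 9°.
EPSG code: 32632.

Zone 32N (EPSG:32632), central meridian 9°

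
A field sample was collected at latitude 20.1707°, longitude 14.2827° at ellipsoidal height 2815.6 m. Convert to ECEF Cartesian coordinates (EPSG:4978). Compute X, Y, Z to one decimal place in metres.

X 5806778.8 m, Y 1478262.3 m, Z 2186415.8 m

WGS84: a = 6378137 m, e² = 0.006694380; N(φ) = a/√(1−e²sin²φ) = 6380676.885 m.
X = (N+h)·cosφ·cosλ = 5806778.766 m; Y = (N+h)·cosφ·sinλ = 1478262.264 m; Z = (N(1−e²)+h)·sinφ = 2186415.755 m.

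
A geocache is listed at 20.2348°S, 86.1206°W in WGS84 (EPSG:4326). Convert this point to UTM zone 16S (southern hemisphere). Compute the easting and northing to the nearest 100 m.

Zone 16 central meridian λ₀ = 6×16 − 183 = -87°; Δλ = +0.8794°.
Transverse Mercator on WGS84 with k₀ = 0.9996 gives E = 591855.433 m, N = 7762291.556 m.

E 591900 m, N 7762300 m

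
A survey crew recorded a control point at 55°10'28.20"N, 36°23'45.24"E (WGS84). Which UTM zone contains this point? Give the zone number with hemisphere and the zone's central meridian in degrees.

Zone 37N, central meridian 39°

UTM zone = ⌊(λ + 180)/6⌋ + 1; 36.3959° ∈ [36°, 42°) → zone 37.
Hemisphere: N (φ ≥ 0).
Central meridian λ₀ = 6×37 − 183 = 39°.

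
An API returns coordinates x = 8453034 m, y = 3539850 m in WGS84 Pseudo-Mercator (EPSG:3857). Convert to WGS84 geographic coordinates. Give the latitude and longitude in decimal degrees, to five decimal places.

R = 6378137 m. λ = x/R = 75.93489639°.
φ = 2·arctan(exp(y/R)) − 90° = 2·arctan(1.74194) − 90° = 30.28199953°.

lat 30.28200°, lon 75.93490°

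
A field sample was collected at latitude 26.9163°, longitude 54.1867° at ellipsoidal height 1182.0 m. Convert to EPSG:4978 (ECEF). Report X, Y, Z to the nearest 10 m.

X 3330740 m, Y 4615920 m, Z 2870480 m

WGS84: a = 6378137 m, e² = 0.006694380; N(φ) = a/√(1−e²sin²φ) = 6382516.455 m.
X = (N+h)·cosφ·cosλ = 3330735.260 m; Y = (N+h)·cosφ·sinλ = 4615919.518 m; Z = (N(1−e²)+h)·sinφ = 2870484.210 m.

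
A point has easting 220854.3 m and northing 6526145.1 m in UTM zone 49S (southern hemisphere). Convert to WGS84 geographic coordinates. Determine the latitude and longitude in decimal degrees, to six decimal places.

lat -31.365700°, lon 108.065300°

Zone 49S: λ₀ = 111°, k₀ = 0.9996, false easting 500000 m, false northing 10000000 m.
Meridian distance M = (N − FN)/k₀ = -3475245.0 m.
Inverse transverse Mercator on WGS84 gives φ = -31.36570029°, λ = 108.06530018°.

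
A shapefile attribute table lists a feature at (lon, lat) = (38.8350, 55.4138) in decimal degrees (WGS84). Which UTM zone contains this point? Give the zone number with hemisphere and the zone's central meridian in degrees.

UTM zone = ⌊(λ + 180)/6⌋ + 1; 38.8350° ∈ [36°, 42°) → zone 37.
Hemisphere: N (φ ≥ 0).
Central meridian λ₀ = 6×37 − 183 = 39°.

Zone 37N, central meridian 39°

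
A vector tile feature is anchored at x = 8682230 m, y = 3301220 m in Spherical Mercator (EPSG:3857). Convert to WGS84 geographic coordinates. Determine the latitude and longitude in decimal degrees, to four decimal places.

R = 6378137 m. λ = x/R = 77.99379909°.
φ = 2·arctan(exp(y/R)) − 90° = 2·arctan(1.67797) − 90° = 28.41359943°.

lat 28.4136°, lon 77.9938°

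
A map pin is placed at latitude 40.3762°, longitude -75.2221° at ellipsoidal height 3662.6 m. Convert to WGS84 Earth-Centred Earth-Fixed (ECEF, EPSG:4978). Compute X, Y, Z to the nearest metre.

WGS84: a = 6378137 m, e² = 0.006694380; N(φ) = a/√(1−e²sin²φ) = 6387114.947 m.
X = (N+h)·cosφ·cosλ = 1241832.735 m; Y = (N+h)·cosφ·sinλ = -4707499.651 m; Z = (N(1−e²)+h)·sinφ = 4112269.496 m.

X 1241833 m, Y -4707500 m, Z 4112269 m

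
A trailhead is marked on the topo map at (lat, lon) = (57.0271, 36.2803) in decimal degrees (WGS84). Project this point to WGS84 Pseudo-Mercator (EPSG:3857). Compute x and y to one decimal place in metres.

Web Mercator is spherical with R = a = 6378137 m.
x = R·λ = 6378137 × 0.633210689 = 4038704.522 m.
y = R·ln tan(π/4 + φ/2) = 6378137 × 1.217543570 = 7765659.696 m.

x 4038704.5 m, y 7765659.7 m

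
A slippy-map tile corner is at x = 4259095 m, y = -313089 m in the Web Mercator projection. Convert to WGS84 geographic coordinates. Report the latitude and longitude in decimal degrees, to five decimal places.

R = 6378137 m. λ = x/R = 38.26010135°.
φ = 2·arctan(exp(y/R)) − 90° = 2·arctan(0.95210) − 90° = -2.81139750°.

lat -2.81140°, lon 38.26010°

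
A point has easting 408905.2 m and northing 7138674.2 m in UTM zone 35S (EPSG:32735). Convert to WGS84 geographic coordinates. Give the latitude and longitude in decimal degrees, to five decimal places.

Zone 35S: λ₀ = 27°, k₀ = 0.9996, false easting 500000 m, false northing 10000000 m.
Meridian distance M = (N − FN)/k₀ = -2862470.8 m.
Inverse transverse Mercator on WGS84 gives φ = -25.86750007°, λ = 26.09080030°.

lat -25.86750°, lon 26.09080°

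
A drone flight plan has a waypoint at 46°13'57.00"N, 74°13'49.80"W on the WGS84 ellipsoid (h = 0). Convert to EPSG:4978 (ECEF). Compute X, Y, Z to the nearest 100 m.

WGS84: a = 6378137 m, e² = 0.006694380; N(φ) = a/√(1−e²sin²φ) = 6389299.752 m.
X = (N+h)·cosφ·cosλ = 1201131.293 m; Y = (N+h)·cosφ·sinλ = -4253348.783 m; Z = (N(1−e²)+h)·sinφ = 4583161.975 m.

X 1201100 m, Y -4253300 m, Z 4583200 m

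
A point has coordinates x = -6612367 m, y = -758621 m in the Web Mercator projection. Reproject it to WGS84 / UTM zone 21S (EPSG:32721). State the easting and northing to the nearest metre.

Web Mercator inverse (R = 6378137 m) → φ = -6.79879689°, λ = -59.39990340°.
UTM 21S forward: E = 234740.380 m, N = 9247835.395 m.

E 234740 m, N 9247835 m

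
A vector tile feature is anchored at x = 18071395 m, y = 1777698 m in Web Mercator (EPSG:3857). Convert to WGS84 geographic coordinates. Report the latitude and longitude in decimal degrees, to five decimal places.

lat 15.76650°, lon 162.33810°

R = 6378137 m. λ = x/R = 162.33810334°.
φ = 2·arctan(exp(y/R)) − 90° = 2·arctan(1.32143) − 90° = 15.76650112°.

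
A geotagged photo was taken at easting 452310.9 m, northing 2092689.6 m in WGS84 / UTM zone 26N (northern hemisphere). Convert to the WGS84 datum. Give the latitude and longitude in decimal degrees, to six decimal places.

Zone 26N: λ₀ = -27°, k₀ = 0.9996, false easting 500000 m.
Meridian distance M = (N − FN)/k₀ = 2093527.0 m.
Inverse transverse Mercator on WGS84 gives φ = 18.92589985°, λ = -27.45289970°.

lat 18.925900°, lon -27.452900°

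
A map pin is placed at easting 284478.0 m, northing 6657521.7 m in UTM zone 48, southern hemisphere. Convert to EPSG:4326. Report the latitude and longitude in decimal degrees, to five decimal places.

Zone 48S: λ₀ = 105°, k₀ = 0.9996, false easting 500000 m, false northing 10000000 m.
Meridian distance M = (N − FN)/k₀ = -3343815.8 m.
Inverse transverse Mercator on WGS84 gives φ = -30.19469979°, λ = 102.76130001°.

lat -30.19470°, lon 102.76130°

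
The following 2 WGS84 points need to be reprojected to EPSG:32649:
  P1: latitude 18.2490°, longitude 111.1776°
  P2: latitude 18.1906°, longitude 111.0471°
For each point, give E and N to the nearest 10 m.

UTM zone 49N: λ₀ = 111°, k₀ = 0.9996.
P1 (18.2490°, 111.1776°) → (518774.662, 2017743.402) m.
P2 (18.1906°, 111.0471°) → (504980.746, 2011273.633) m.

P1: E 518770 m, N 2017740 m; P2: E 504980 m, N 2011270 m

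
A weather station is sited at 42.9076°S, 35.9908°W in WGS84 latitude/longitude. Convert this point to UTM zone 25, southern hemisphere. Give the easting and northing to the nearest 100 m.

E 255900 m, N 5245100 m

Zone 25 central meridian λ₀ = 6×25 − 183 = -33°; Δλ = -2.9908°.
Transverse Mercator on WGS84 with k₀ = 0.9996 gives E = 255851.594 m, N = 5245105.626 m.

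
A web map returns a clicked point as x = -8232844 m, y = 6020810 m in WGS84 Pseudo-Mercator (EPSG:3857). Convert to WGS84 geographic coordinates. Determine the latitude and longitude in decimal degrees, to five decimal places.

R = 6378137 m. λ = x/R = -73.95689597°.
φ = 2·arctan(exp(y/R)) − 90° = 2·arctan(2.57018) − 90° = 47.48019869°.

lat 47.48020°, lon -73.95690°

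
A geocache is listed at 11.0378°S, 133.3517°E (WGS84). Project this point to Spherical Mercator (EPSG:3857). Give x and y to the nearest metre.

Web Mercator is spherical with R = a = 6378137 m.
x = R·λ = 6378137 × 2.327426228 = 14844643.340 m.
y = R·ln tan(π/4 + φ/2) = 6378137 × -0.193848723 = -1236393.711 m.

x 14844643 m, y -1236394 m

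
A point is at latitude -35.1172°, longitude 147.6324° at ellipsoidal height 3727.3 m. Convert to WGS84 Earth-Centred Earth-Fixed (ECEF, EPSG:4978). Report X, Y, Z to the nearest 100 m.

WGS84: a = 6378137 m, e² = 0.006694380; N(φ) = a/√(1−e²sin²φ) = 6385213.378 m.
X = (N+h)·cosφ·cosλ = -4414046.396 m; Y = (N+h)·cosφ·sinλ = 2797738.918 m; Z = (N(1−e²)+h)·sinφ = -3650654.317 m.

X -4414000 m, Y 2797700 m, Z -3650700 m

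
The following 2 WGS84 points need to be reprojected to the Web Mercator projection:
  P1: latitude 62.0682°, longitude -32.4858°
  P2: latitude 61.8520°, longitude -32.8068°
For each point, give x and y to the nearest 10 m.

P1: x -3616300 m, y 8875330 m; P2: x -3652040 m, y 8824130 m

Web Mercator: x = R·λ, y = R·ln tan(π/4+φ/2), R = 6378137 m.
P1 (62.0682°, -32.4858°) → (-3616302.714, 8875332.283) m.
P2 (61.8520°, -32.8068°) → (-3652036.271, 8824134.476) m.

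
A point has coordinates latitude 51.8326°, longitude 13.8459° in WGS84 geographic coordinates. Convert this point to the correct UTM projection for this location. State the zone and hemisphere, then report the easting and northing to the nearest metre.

Longitude 13.8459° lies in the 6° band [12°, 18°), giving zone 33; latitude is north of the equator, so 33N.
Zone 33 central meridian λ₀ = 6×33 − 183 = 15°; Δλ = -1.1541°.
Transverse Mercator on WGS84 with k₀ = 0.9996 gives E = 420476.483 m, N = 5743049.498 m.

Zone 33N: E 420476 m, N 5743049 m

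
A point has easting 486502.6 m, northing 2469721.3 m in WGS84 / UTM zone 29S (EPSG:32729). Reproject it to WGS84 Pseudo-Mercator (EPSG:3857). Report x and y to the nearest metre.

x -1037642 m, y -10413440 m

Unproject from UTM 29S (λ₀ = -9°) → φ = -67.88680042°, λ = -9.32129939°.
Web Mercator (R = 6378137 m): x = -1037642.302 m, y = -10413440.464 m.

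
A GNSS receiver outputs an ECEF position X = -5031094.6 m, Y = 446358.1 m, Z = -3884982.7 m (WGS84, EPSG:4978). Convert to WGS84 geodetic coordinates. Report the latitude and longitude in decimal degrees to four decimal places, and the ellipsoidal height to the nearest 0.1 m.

lat -37.7526°, lon 174.9300°, h 1982.7 m

λ = atan2(Y, X) = 174.92999997°; p = √(X²+Y²) = 5050856.2 m.
Bowring's method on WGS84 (a = 6378137 m, b = 6356752.314 m) gives φ = -37.75260002°, h = 1982.673 m.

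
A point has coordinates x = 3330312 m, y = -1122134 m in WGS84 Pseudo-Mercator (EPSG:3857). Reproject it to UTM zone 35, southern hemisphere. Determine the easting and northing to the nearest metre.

Web Mercator inverse (R = 6378137 m) → φ = -10.02869758°, λ = 29.91670170°.
UTM 35S forward: E = 819759.946 m, N = 8889996.374 m.

E 819760 m, N 8889996 m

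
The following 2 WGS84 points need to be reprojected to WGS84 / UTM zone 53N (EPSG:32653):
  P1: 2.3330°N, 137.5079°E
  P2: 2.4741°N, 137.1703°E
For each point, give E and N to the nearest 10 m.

UTM zone 53N: λ₀ = 135°, k₀ = 0.9996.
P1 (2.3330°, 137.5079°) → (778926.096, 258116.645) m.
P2 (2.4741°, 137.1703°) → (741334.331, 273661.474) m.

P1: E 778930 m, N 258120 m; P2: E 741330 m, N 273660 m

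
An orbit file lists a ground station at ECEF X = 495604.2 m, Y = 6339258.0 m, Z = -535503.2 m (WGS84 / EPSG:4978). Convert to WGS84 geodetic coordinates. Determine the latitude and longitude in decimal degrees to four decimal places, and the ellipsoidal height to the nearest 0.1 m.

lat -4.8462°, lon 85.5297°, h 3125.5 m

λ = atan2(Y, X) = 85.52969973°; p = √(X²+Y²) = 6358601.7 m.
Bowring's method on WGS84 (a = 6378137 m, b = 6356752.314 m) gives φ = -4.84620024°, h = 3125.483 m.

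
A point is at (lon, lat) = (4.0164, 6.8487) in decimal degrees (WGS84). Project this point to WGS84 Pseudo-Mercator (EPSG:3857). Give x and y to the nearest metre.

Web Mercator is spherical with R = a = 6378137 m.
x = R·λ = 6378137 × 0.070099404 = 447103.603 m.
y = R·ln tan(π/4 + φ/2) = 6378137 × 0.119818032 = 764215.821 m.

x 447104 m, y 764216 m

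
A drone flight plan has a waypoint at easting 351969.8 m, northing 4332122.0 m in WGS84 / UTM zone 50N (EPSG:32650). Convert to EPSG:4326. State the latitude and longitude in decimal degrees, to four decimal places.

lat 39.1257°, lon 115.2875°

Zone 50N: λ₀ = 117°, k₀ = 0.9996, false easting 500000 m.
Meridian distance M = (N − FN)/k₀ = 4333855.5 m.
Inverse transverse Mercator on WGS84 gives φ = 39.12570007°, λ = 115.28749979°.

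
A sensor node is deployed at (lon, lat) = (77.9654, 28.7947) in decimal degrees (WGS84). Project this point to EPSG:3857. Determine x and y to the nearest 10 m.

x 8679070 m, y 3349540 m

Web Mercator is spherical with R = a = 6378137 m.
x = R·λ = 6378137 × 1.360752933 = 8679068.627 m.
y = R·ln tan(π/4 + φ/2) = 6378137 × 0.525159902 = 3349541.805 m.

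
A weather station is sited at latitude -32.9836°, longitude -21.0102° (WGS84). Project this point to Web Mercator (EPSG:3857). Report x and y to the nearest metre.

x -2338845 m, y -3893127 m

Web Mercator is spherical with R = a = 6378137 m.
x = R·λ = 6378137 × -0.366697167 = -2338844.765 m.
y = R·ln tan(π/4 + φ/2) = 6378137 × -0.610386284 = -3893127.340 m.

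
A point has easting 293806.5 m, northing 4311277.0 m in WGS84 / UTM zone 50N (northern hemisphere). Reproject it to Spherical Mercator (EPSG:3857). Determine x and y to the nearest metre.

x 12759596 m, y 4711106 m

Unproject from UTM 50N (λ₀ = 117°) → φ = 38.92619969°, λ = 114.62140038°.
Web Mercator (R = 6378137 m): x = 12759595.924 m, y = 4711105.817 m.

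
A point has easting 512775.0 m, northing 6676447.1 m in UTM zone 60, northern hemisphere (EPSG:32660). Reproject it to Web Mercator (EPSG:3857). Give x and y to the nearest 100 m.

Unproject from UTM 60N (λ₀ = 177°) → φ = 60.22459980°, λ = 177.23059942°.
Web Mercator (R = 6378137 m): x = 19729220.080 m, y = 8449913.218 m.

x 19729200 m, y 8449900 m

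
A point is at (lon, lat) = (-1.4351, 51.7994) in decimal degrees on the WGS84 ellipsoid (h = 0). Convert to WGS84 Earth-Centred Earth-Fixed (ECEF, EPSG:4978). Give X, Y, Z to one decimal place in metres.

X 3951284.9 m, Y -98989.4 m, Z 4989031.1 m

WGS84: a = 6378137 m, e² = 0.006694380; N(φ) = a/√(1−e²sin²φ) = 6391362.227 m.
X = (N+h)·cosφ·cosλ = 3951284.887 m; Y = (N+h)·cosφ·sinλ = -98989.404 m; Z = (N(1−e²)+h)·sinφ = 4989031.113 m.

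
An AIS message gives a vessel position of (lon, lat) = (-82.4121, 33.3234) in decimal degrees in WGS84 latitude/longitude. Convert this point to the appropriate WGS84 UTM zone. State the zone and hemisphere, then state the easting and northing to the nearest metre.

Zone 17N: E 368566 m, N 3688030 m

Longitude -82.4121° lies in the 6° band [-84°, -78°), giving zone 17; latitude is north of the equator, so 17N.
Zone 17 central meridian λ₀ = 6×17 − 183 = -81°; Δλ = -1.4121°.
Transverse Mercator on WGS84 with k₀ = 0.9996 gives E = 368565.531 m, N = 3688029.919 m.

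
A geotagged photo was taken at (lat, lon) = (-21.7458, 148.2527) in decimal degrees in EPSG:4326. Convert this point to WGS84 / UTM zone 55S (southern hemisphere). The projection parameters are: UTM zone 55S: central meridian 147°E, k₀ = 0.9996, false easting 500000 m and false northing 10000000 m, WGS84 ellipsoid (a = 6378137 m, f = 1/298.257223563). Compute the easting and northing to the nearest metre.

Zone 55 central meridian λ₀ = 6×55 − 183 = 147°; Δλ = +1.2527°.
Transverse Mercator on WGS84 with k₀ = 0.9996 gives E = 629541.467 m, N = 7594784.265 m.

E 629541 m, N 7594784 m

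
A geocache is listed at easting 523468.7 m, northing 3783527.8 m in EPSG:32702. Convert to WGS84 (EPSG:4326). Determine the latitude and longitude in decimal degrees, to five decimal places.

lat -56.09280°, lon -170.62280°

Zone 2S: λ₀ = -171°, k₀ = 0.9996, false easting 500000 m, false northing 10000000 m.
Meridian distance M = (N − FN)/k₀ = -6218959.8 m.
Inverse transverse Mercator on WGS84 gives φ = -56.09280028°, λ = -170.62279957°.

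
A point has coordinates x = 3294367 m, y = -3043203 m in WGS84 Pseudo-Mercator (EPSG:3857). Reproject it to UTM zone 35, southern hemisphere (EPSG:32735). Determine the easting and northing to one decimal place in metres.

Web Mercator inverse (R = 6378137 m) → φ = -26.35569978°, λ = 29.59380228°.
UTM 35S forward: E = 758848.900 m, N = 7082321.415 m.

E 758848.9 m, N 7082321.4 m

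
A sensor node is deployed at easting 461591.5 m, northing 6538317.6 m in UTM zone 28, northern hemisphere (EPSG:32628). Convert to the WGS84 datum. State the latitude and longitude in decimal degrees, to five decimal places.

Zone 28N: λ₀ = -15°, k₀ = 0.9996, false easting 500000 m.
Meridian distance M = (N − FN)/k₀ = 6540934.0 m.
Inverse transverse Mercator on WGS84 gives φ = 58.98270000°, λ = -15.66820034°.

lat 58.98270°, lon -15.66820°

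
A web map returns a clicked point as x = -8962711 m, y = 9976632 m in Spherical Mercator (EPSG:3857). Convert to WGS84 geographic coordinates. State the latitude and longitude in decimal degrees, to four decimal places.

R = 6378137 m. λ = x/R = -80.51340278°.
φ = 2·arctan(exp(y/R)) − 90° = 2·arctan(4.77881) − 90° = 66.36200068°.

lat 66.3620°, lon -80.5134°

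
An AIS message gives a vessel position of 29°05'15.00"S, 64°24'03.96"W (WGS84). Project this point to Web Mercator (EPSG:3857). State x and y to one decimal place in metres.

Web Mercator is spherical with R = a = 6378137 m.
x = R·λ = 6378137 × -1.124011237 = -7169097.659 m.
y = R·ln tan(π/4 + φ/2) = 6378137 × -0.530999498 = -3386787.545 m.

x -7169097.7 m, y -3386787.5 m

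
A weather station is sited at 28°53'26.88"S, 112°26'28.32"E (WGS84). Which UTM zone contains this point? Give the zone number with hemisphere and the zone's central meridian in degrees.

UTM zone = ⌊(λ + 180)/6⌋ + 1; 112.4412° ∈ [108°, 114°) → zone 49.
Hemisphere: S (φ < 0).
Central meridian λ₀ = 6×49 − 183 = 111°.

Zone 49S, central meridian 111°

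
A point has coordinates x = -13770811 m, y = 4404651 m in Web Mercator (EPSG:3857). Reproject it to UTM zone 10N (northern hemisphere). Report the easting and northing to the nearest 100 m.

E 437000 m, N 4067600 m

Web Mercator inverse (R = 6378137 m) → φ = 36.75240356°, λ = -123.70529996°.
UTM 10N forward: E = 437041.837 m, N = 4067638.138 m.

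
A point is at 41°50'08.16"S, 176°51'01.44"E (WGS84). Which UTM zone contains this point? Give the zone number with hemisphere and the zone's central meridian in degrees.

UTM zone = ⌊(λ + 180)/6⌋ + 1; 176.8504° ∈ [174°, 180°) → zone 60.
Hemisphere: S (φ < 0).
Central meridian λ₀ = 6×60 − 183 = 177°.

Zone 60S, central meridian 177°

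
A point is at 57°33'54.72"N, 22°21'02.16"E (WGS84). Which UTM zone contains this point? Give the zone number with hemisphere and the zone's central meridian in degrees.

UTM zone = ⌊(λ + 180)/6⌋ + 1; 22.3506° ∈ [18°, 24°) → zone 34.
Hemisphere: N (φ ≥ 0).
Central meridian λ₀ = 6×34 − 183 = 21°.

Zone 34N, central meridian 21°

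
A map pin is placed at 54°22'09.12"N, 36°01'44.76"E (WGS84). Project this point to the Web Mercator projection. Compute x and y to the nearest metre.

x 4010741 m, y 7240391 m

Web Mercator is spherical with R = a = 6378137 m.
x = R·λ = 6378137 × 0.628826422 = 4010741.066 m.
y = R·ln tan(π/4 + φ/2) = 6378137 × 1.135188968 = 7240390.761 m.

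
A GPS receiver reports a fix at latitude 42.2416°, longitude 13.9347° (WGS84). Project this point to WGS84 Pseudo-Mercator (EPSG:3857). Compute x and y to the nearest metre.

Web Mercator is spherical with R = a = 6378137 m.
x = R·λ = 6378137 × 0.243206395 = 1551203.708 m.
y = R·ln tan(π/4 + φ/2) = 6378137 × 0.814852195 = 5197238.938 m.

x 1551204 m, y 5197239 m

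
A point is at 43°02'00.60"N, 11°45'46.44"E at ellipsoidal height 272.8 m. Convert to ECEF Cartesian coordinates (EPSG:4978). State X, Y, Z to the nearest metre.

X 4571550 m, Y 951958 m, Z 4330409 m

WGS84: a = 6378137 m, e² = 0.006694380; N(φ) = a/√(1−e²sin²φ) = 6388102.568 m.
X = (N+h)·cosφ·cosλ = 4571550.016 m; Y = (N+h)·cosφ·sinλ = 951957.625 m; Z = (N(1−e²)+h)·sinφ = 4330409.002 m.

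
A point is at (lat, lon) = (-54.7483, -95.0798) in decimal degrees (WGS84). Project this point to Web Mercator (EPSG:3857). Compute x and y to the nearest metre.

x -10584235 m, y -7313169 m

Web Mercator is spherical with R = a = 6378137 m.
x = R·λ = 6378137 × -1.659455562 = -10584234.921 m.
y = R·ln tan(π/4 + φ/2) = 6378137 × -1.146599504 = -7313168.720 m.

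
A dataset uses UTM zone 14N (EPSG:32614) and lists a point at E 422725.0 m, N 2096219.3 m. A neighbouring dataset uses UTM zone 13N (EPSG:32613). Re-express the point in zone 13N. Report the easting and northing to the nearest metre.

UTM 14N → geographic: φ = 18.95689959°, λ = -99.73400030°.
UTM 13N (λ₀ = -105°) forward: E = 1055009.200 m, N = 2104360.560 m.

E 1055009 m, N 2104361 m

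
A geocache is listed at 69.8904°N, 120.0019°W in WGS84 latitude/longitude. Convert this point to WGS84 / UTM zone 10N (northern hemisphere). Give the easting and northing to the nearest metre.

E 615002 m, N 7756477 m

Zone 10 central meridian λ₀ = 6×10 − 183 = -123°; Δλ = +2.9981°.
Transverse Mercator on WGS84 with k₀ = 0.9996 gives E = 615001.955 m, N = 7756477.111 m.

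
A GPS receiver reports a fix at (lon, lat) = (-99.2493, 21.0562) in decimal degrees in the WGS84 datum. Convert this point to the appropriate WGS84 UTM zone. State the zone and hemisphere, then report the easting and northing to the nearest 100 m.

Zone 14N: E 474100 m, N 2328400 m

Longitude -99.2493° lies in the 6° band [-102°, -96°), giving zone 14; latitude is north of the equator, so 14N.
Zone 14 central meridian λ₀ = 6×14 − 183 = -99°; Δλ = -0.2493°.
Transverse Mercator on WGS84 with k₀ = 0.9996 gives E = 474100.197 m, N = 2328387.711 m.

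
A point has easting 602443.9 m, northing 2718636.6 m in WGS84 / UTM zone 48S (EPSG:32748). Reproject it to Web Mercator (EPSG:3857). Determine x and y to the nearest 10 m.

x 11936340 m, y -9778440 m

Unproject from UTM 48S (λ₀ = 105°) → φ = -65.63789960°, λ = 107.22599937°.
Web Mercator (R = 6378137 m): x = 11936343.650 m, y = -9778439.000 m.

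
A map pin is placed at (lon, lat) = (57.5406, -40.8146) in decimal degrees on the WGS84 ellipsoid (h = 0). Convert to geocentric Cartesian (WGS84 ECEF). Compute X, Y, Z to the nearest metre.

X 2594456 m, Y 4078856 m, Z -4146863 m

WGS84: a = 6378137 m, e² = 0.006694380; N(φ) = a/√(1−e²sin²φ) = 6387277.058 m.
X = (N+h)·cosφ·cosλ = 2594456.153 m; Y = (N+h)·cosφ·sinλ = 4078855.697 m; Z = (N(1−e²)+h)·sinφ = -4146862.611 m.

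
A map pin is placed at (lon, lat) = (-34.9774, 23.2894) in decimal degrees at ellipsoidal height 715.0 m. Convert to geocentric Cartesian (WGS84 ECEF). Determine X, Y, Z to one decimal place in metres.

WGS84: a = 6378137 m, e² = 0.006694380; N(φ) = a/√(1−e²sin²φ) = 6381476.911 m.
X = (N+h)·cosφ·cosλ = 4803332.809 m; Y = (N+h)·cosφ·sinλ = -3360507.045 m; Z = (N(1−e²)+h)·sinφ = 2506472.363 m.

X 4803332.8 m, Y -3360507.0 m, Z 2506472.4 m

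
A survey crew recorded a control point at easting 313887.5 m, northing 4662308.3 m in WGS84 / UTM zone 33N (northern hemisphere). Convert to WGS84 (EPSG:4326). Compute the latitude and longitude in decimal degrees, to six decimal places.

lat 42.090800°, lon 12.749600°

Zone 33N: λ₀ = 15°, k₀ = 0.9996, false easting 500000 m.
Meridian distance M = (N − FN)/k₀ = 4664174.0 m.
Inverse transverse Mercator on WGS84 gives φ = 42.09079966°, λ = 12.74960031°.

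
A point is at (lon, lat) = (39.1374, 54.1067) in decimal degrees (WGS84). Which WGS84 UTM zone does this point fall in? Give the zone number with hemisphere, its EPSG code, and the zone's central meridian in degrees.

UTM zone = ⌊(λ + 180)/6⌋ + 1; 39.1374° ∈ [36°, 42°) → zone 37.
Hemisphere: N (φ ≥ 0).
Central meridian λ₀ = 6×37 − 183 = 39°.
EPSG code: 32637.

Zone 37N (EPSG:32637), central meridian 39°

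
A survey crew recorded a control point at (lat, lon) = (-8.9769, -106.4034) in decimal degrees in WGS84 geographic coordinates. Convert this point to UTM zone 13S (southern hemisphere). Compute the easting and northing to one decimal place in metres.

E 345722.2 m, N 9007406.8 m

Zone 13 central meridian λ₀ = 6×13 − 183 = -105°; Δλ = -1.4034°.
Transverse Mercator on WGS84 with k₀ = 0.9996 gives E = 345722.162 m, N = 9007406.828 m.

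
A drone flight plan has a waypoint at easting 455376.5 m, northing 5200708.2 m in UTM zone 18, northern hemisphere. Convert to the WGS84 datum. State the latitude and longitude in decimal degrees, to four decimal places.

lat 46.9584°, lon -75.5865°

Zone 18N: λ₀ = -75°, k₀ = 0.9996, false easting 500000 m.
Meridian distance M = (N − FN)/k₀ = 5202789.3 m.
Inverse transverse Mercator on WGS84 gives φ = 46.95840005°, λ = -75.58649941°.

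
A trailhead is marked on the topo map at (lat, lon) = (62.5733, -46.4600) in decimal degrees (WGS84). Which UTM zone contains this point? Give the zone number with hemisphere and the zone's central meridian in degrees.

UTM zone = ⌊(λ + 180)/6⌋ + 1; -46.4600° ∈ [-48°, -42°) → zone 23.
Hemisphere: N (φ ≥ 0).
Central meridian λ₀ = 6×23 − 183 = -45°.

Zone 23N, central meridian -45°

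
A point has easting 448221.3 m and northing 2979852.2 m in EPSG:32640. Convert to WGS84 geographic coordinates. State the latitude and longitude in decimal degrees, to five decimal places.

lat 26.93960°, lon 56.47840°

Zone 40N: λ₀ = 57°, k₀ = 0.9996, false easting 500000 m.
Meridian distance M = (N − FN)/k₀ = 2981044.6 m.
Inverse transverse Mercator on WGS84 gives φ = 26.93960004°, λ = 56.47839987°.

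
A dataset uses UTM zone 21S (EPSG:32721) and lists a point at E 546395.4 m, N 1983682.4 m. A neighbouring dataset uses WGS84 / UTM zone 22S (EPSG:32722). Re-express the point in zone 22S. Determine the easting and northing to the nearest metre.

UTM 21S → geographic: φ = -72.24080003°, λ = -55.63709998°.
UTM 22S (λ₀ = -51°) forward: E = 342273.531 m, N = 1978125.541 m.

E 342274 m, N 1978126 m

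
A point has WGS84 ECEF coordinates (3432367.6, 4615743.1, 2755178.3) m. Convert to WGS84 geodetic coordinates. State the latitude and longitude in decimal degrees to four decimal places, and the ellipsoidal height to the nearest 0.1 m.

lat 25.7441°, lon 53.3647°, h 3741.1 m

λ = atan2(Y, X) = 53.36470015°; p = √(X²+Y²) = 5752063.3 m.
Bowring's method on WGS84 (a = 6378137 m, b = 6356752.314 m) gives φ = 25.74409993°, h = 3741.137 m.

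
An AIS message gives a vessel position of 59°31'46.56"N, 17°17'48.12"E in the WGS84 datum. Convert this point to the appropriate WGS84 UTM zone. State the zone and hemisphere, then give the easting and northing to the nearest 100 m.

Zone 33N: E 629900 m, N 6601300 m

Longitude 17.2967° lies in the 6° band [12°, 18°), giving zone 33; latitude is north of the equator, so 33N.
Zone 33 central meridian λ₀ = 6×33 − 183 = 15°; Δλ = +2.2967°.
Transverse Mercator on WGS84 with k₀ = 0.9996 gives E = 629901.922 m, N = 6601270.139 m.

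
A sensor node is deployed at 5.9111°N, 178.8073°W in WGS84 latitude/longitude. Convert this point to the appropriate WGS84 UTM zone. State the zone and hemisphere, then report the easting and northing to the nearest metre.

Zone 1N: E 299922 m, N 653702 m

Longitude -178.8073° lies in the 6° band [-180°, -174°), giving zone 1; latitude is north of the equator, so 1N.
Zone 1 central meridian λ₀ = 6×1 − 183 = -177°; Δλ = -1.8073°.
Transverse Mercator on WGS84 with k₀ = 0.9996 gives E = 299922.271 m, N = 653702.442 m.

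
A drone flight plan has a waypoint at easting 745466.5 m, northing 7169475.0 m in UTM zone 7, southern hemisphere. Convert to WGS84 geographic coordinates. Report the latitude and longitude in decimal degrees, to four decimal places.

lat -25.5718°, lon -138.5565°

Zone 7S: λ₀ = -141°, k₀ = 0.9996, false easting 500000 m, false northing 10000000 m.
Meridian distance M = (N − FN)/k₀ = -2831657.7 m.
Inverse transverse Mercator on WGS84 gives φ = -25.57179988°, λ = -138.55650001°.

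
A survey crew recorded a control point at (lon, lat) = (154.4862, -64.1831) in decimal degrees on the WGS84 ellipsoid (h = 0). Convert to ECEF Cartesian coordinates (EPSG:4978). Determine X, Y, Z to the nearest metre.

WGS84: a = 6378137 m, e² = 0.006694380; N(φ) = a/√(1−e²sin²φ) = 6395507.578 m.
X = (N+h)·cosφ·cosλ = -2513611.566 m; Y = (N+h)·cosφ·sinλ = 1199674.454 m; Z = (N(1−e²)+h)·sinφ = -5718633.533 m.

X -2513612 m, Y 1199674 m, Z -5718634 m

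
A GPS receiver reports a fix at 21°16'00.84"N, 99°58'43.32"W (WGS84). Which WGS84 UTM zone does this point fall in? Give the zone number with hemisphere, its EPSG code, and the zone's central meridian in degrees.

UTM zone = ⌊(λ + 180)/6⌋ + 1; -99.9787° ∈ [-102°, -96°) → zone 14.
Hemisphere: N (φ ≥ 0).
Central meridian λ₀ = 6×14 − 183 = -99°.
EPSG code: 32614.

Zone 14N (EPSG:32614), central meridian -99°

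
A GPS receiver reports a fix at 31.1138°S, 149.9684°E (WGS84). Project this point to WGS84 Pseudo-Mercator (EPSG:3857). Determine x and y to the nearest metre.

x 16694406 m, y -3647537 m

Web Mercator is spherical with R = a = 6378137 m.
x = R·λ = 6378137 × 2.617442354 = 16694405.923 m.
y = R·ln tan(π/4 + φ/2) = 6378137 × -0.571881268 = -3647537.075 m.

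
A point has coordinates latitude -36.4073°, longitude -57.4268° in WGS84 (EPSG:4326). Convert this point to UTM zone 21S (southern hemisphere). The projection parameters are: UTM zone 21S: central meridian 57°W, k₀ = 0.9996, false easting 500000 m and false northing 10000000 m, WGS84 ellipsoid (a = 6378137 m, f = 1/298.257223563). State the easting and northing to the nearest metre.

E 461732 m, N 5970790 m

Zone 21 central meridian λ₀ = 6×21 − 183 = -57°; Δλ = -0.4268°.
Transverse Mercator on WGS84 with k₀ = 0.9996 gives E = 461732.197 m, N = 5970789.888 m.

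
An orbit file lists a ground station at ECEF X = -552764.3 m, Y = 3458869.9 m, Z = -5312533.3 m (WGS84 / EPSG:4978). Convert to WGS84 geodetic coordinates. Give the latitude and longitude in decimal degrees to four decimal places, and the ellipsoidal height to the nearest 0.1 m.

lat -56.7782°, lon 99.0797°, h 149.9 m

λ = atan2(Y, X) = 99.07969931°; p = √(X²+Y²) = 3502760.2 m.
Bowring's method on WGS84 (a = 6378137 m, b = 6356752.314 m) gives φ = -56.77819993°, h = 149.902 m.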